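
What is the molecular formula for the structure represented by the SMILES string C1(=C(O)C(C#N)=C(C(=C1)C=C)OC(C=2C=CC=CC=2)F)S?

C16H12FNO2S

Heavy atoms from the SMILES: 16 C, 1 F, 1 N, 2 O, 1 S.
Implicit hydrogens by atom environment:
  6 × C (aromatic): 1 H each → 6
  6 × C (aromatic): no H
  2 × C: 1 H each → 2
  1 × C: 2 H
  1 × C: no H
  1 × F: no H
  1 × N: no H
  1 × O: 1 H
  1 × O: no H
  1 × S: 1 H
  Total hydrogens = 12.
Molecular formula: C16H12FNO2S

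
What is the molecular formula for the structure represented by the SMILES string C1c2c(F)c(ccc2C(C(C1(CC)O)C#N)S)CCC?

Heavy atoms from the SMILES: 16 C, 1 F, 1 N, 1 O, 1 S.
Implicit hydrogens by atom environment:
  4 × C: 2 H each → 8
  4 × C (aromatic): no H
  2 × C: 3 H each → 6
  2 × C (aromatic): 1 H each → 2
  2 × C: 1 H each → 2
  2 × C: no H
  1 × F: no H
  1 × N: no H
  1 × O: 1 H
  1 × S: 1 H
  Total hydrogens = 20.
Molecular formula: C16H20FNOS

C16H20FNOS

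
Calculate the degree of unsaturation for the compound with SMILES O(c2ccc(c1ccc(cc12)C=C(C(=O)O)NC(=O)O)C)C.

Molecular formula from the SMILES: C16H15NO5.
DoU = (2C + 2 + N − H − X)/2 = (2·16 + 2 + 1 − 15 − 0)/2 = 20/2 = 10.
(Structurally: 2 ring(s) + 8 π bond(s) = 10.)

10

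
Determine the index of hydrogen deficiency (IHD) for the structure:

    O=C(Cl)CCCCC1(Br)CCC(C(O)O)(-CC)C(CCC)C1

2

Molecular formula from the SMILES: C17H30BrClO3.
DoU = (2C + 2 + N − H − X)/2 = (2·17 + 2 + 0 − 30 − 2)/2 = 4/2 = 2.
(Structurally: 1 ring(s) + 1 π bond(s) = 2.)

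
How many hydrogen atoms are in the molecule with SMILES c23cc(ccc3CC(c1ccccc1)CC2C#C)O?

16

Hydrogens are implicit in SMILES; fill each atom to its normal valence:
  8 × C (aromatic): 1 H each → 8
  4 × C (aromatic): no H
  3 × C: 1 H each → 3
  2 × C: 2 H each → 4
  1 × C: no H
  1 × O: 1 H
  Total hydrogens = 16.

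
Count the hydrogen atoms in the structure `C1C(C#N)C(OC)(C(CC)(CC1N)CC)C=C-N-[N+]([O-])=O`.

24

Hydrogens are implicit in SMILES; fill each atom to its normal valence:
  4 × C: 2 H each → 8
  4 × C: 1 H each → 4
  3 × C: 3 H each → 9
  3 × C: no H
  2 × O: no H
  1 × N: 2 H
  1 × N: 1 H
  1 × N: no H
  1 × N (charge +1): no H
  1 × O (charge -1): no H
  Total hydrogens = 24.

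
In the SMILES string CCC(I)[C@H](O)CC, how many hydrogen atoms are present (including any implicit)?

Hydrogens are implicit in SMILES; fill each atom to its normal valence:
  2 × C: 3 H each → 6
  2 × C: 2 H each → 4
  2 × C: 1 H each → 2
  1 × I: no H
  1 × O: 1 H
  Total hydrogens = 13.

13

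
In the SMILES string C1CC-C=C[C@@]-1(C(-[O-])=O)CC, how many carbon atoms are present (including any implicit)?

The symbol for carbon appears 9 times in the SMILES.

9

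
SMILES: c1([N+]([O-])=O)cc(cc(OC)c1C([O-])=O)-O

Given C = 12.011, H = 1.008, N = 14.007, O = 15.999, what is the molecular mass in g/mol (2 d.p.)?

212.14

Molecular formula: C8H6NO6-.
M = 8×12.011 + 6×1.008 + 1×14.007 + 6×15.999 = 212.14 g/mol.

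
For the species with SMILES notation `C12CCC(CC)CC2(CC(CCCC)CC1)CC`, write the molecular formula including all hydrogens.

C18H34

Heavy atoms from the SMILES: 18 C.
Implicit hydrogens by atom environment:
  11 × C: 2 H each → 22
  3 × C: 3 H each → 9
  3 × C: 1 H each → 3
  1 × C: no H
  Total hydrogens = 34.
Molecular formula: C18H34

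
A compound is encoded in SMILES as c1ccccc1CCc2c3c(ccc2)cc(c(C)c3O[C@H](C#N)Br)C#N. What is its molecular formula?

Heavy atoms from the SMILES: 1 Br, 22 C, 2 N, 1 O.
Implicit hydrogens by atom environment:
  9 × C (aromatic): 1 H each → 9
  7 × C (aromatic): no H
  2 × C: 2 H each → 4
  2 × C: no H
  2 × N: no H
  1 × Br: no H
  1 × C: 3 H
  1 × C: 1 H
  1 × O: no H
  Total hydrogens = 17.
Molecular formula: C22H17BrN2O

C22H17BrN2O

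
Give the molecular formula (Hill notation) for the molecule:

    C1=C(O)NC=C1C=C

C6H7NO

Heavy atoms from the SMILES: 6 C, 1 N, 1 O.
Implicit hydrogens by atom environment:
  2 × C (aromatic): 1 H each → 2
  2 × C (aromatic): no H
  1 × C: 2 H
  1 × C: 1 H
  1 × N (aromatic): 1 H
  1 × O: 1 H
  Total hydrogens = 7.
Molecular formula: C6H7NO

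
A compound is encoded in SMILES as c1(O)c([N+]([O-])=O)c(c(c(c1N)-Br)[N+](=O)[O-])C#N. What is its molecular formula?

Heavy atoms from the SMILES: 1 Br, 7 C, 4 N, 5 O.
Implicit hydrogens by atom environment:
  6 × C (aromatic): no H
  2 × N (charge +1): no H
  2 × O: no H
  2 × O (charge -1): no H
  1 × Br: no H
  1 × C: no H
  1 × N: 2 H
  1 × N: no H
  1 × O: 1 H
  Total hydrogens = 3.
Molecular formula: C7H3BrN4O5

C7H3BrN4O5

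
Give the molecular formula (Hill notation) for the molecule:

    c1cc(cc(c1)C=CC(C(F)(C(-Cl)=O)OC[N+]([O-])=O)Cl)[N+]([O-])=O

Heavy atoms from the SMILES: 12 C, 2 Cl, 1 F, 2 N, 6 O.
Implicit hydrogens by atom environment:
  4 × C (aromatic): 1 H each → 4
  4 × O: no H
  3 × C: 1 H each → 3
  2 × C: no H
  2 × C (aromatic): no H
  2 × Cl: no H
  2 × N (charge +1): no H
  2 × O (charge -1): no H
  1 × C: 2 H
  1 × F: no H
  Total hydrogens = 9.
Molecular formula: C12H9Cl2FN2O6

C12H9Cl2FN2O6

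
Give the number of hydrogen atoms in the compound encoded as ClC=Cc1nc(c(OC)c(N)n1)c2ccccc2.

12

Hydrogens are implicit in SMILES; fill each atom to its normal valence:
  5 × C (aromatic): 1 H each → 5
  5 × C (aromatic): no H
  2 × C: 1 H each → 2
  2 × N (aromatic): no H
  1 × C: 3 H
  1 × Cl: no H
  1 × N: 2 H
  1 × O: no H
  Total hydrogens = 12.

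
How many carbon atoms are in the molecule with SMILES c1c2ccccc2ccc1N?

The symbol for carbon appears 10 times in the SMILES. Lowercase c denotes aromatic carbon and counts toward C.

10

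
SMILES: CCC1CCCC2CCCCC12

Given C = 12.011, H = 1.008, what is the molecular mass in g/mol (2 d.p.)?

Molecular formula: C12H22.
M = 12×12.011 + 22×1.008 = 166.31 g/mol.

166.31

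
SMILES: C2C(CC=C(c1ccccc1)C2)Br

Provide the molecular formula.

Heavy atoms from the SMILES: 1 Br, 12 C.
Implicit hydrogens by atom environment:
  5 × C (aromatic): 1 H each → 5
  3 × C: 2 H each → 6
  2 × C: 1 H each → 2
  1 × Br: no H
  1 × C: no H
  1 × C (aromatic): no H
  Total hydrogens = 13.
Molecular formula: C12H13Br

C12H13Br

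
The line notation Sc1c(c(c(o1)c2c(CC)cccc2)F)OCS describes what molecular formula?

C13H13FO2S2

Heavy atoms from the SMILES: 13 C, 1 F, 2 O, 2 S.
Implicit hydrogens by atom environment:
  6 × C (aromatic): no H
  4 × C (aromatic): 1 H each → 4
  2 × C: 2 H each → 4
  2 × S: 1 H each → 2
  1 × C: 3 H
  1 × F: no H
  1 × O (aromatic): no H
  1 × O: no H
  Total hydrogens = 13.
Molecular formula: C13H13FO2S2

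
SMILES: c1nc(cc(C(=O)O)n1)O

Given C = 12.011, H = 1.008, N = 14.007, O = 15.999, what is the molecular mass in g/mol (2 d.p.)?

140.10

Molecular formula: C5H4N2O3.
M = 5×12.011 + 4×1.008 + 2×14.007 + 3×15.999 = 140.10 g/mol.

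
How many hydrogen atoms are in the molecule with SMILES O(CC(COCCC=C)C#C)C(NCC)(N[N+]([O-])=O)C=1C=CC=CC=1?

25

Hydrogens are implicit in SMILES; fill each atom to its normal valence:
  6 × C: 2 H each → 12
  5 × C (aromatic): 1 H each → 5
  3 × C: 1 H each → 3
  3 × O: no H
  2 × C: no H
  2 × N: 1 H each → 2
  1 × C: 3 H
  1 × C (aromatic): no H
  1 × N (charge +1): no H
  1 × O (charge -1): no H
  Total hydrogens = 25.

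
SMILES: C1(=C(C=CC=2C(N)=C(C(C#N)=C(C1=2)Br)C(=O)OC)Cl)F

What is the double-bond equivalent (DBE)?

Molecular formula from the SMILES: C13H7BrClFN2O2.
DoU = (2C + 2 + N − H − X)/2 = (2·13 + 2 + 2 − 7 − 3)/2 = 20/2 = 10.
(Structurally: 2 ring(s) + 8 π bond(s) = 10.)

10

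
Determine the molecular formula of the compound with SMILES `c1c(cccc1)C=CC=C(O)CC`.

Heavy atoms from the SMILES: 12 C, 1 O.
Implicit hydrogens by atom environment:
  5 × C (aromatic): 1 H each → 5
  3 × C: 1 H each → 3
  1 × C: 3 H
  1 × C: 2 H
  1 × C: no H
  1 × C (aromatic): no H
  1 × O: 1 H
  Total hydrogens = 14.
Molecular formula: C12H14O

C12H14O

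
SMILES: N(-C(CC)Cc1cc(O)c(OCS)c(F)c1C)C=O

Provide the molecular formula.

Heavy atoms from the SMILES: 13 C, 1 F, 1 N, 3 O, 1 S.
Implicit hydrogens by atom environment:
  5 × C (aromatic): no H
  3 × C: 2 H each → 6
  2 × C: 3 H each → 6
  2 × C: 1 H each → 2
  2 × O: no H
  1 × C (aromatic): 1 H
  1 × F: no H
  1 × N: 1 H
  1 × O: 1 H
  1 × S: 1 H
  Total hydrogens = 18.
Molecular formula: C13H18FNO3S

C13H18FNO3S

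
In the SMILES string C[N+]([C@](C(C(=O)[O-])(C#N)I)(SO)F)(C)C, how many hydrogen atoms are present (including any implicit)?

10

Hydrogens are implicit in SMILES; fill each atom to its normal valence:
  4 × C: no H
  3 × C: 3 H each → 9
  1 × F: no H
  1 × I: no H
  1 × N: no H
  1 × N (charge +1): no H
  1 × O: 1 H
  1 × O: no H
  1 × O (charge -1): no H
  1 × S: no H
  Total hydrogens = 10.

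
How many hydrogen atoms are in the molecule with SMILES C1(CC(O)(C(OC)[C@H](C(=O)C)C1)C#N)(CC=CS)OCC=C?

23

Hydrogens are implicit in SMILES; fill each atom to its normal valence:
  5 × C: 2 H each → 10
  5 × C: 1 H each → 5
  4 × C: no H
  3 × O: no H
  2 × C: 3 H each → 6
  1 × N: no H
  1 × O: 1 H
  1 × S: 1 H
  Total hydrogens = 23.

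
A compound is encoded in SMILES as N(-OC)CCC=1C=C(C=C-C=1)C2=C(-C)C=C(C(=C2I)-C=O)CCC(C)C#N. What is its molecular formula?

C22H25IN2O2

Heavy atoms from the SMILES: 22 C, 1 I, 2 N, 2 O.
Implicit hydrogens by atom environment:
  7 × C (aromatic): no H
  5 × C (aromatic): 1 H each → 5
  4 × C: 2 H each → 8
  3 × C: 3 H each → 9
  2 × C: 1 H each → 2
  2 × O: no H
  1 × C: no H
  1 × I: no H
  1 × N: 1 H
  1 × N: no H
  Total hydrogens = 25.
Molecular formula: C22H25IN2O2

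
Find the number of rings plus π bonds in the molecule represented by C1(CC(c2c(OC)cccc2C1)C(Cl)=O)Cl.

6

Molecular formula from the SMILES: C12H12Cl2O2.
DoU = (2C + 2 + N − H − X)/2 = (2·12 + 2 + 0 − 12 − 2)/2 = 12/2 = 6.
(Structurally: 2 ring(s) + 4 π bond(s) = 6.)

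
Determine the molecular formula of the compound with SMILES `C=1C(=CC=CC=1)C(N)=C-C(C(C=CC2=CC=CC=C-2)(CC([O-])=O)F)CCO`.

Heavy atoms from the SMILES: 22 C, 1 F, 1 N, 3 O.
Implicit hydrogens by atom environment:
  10 × C (aromatic): 1 H each → 10
  4 × C: 1 H each → 4
  3 × C: 2 H each → 6
  3 × C: no H
  2 × C (aromatic): no H
  1 × F: no H
  1 × N: 2 H
  1 × O: 1 H
  1 × O: no H
  1 × O (charge -1): no H
  Total hydrogens = 23.
Net charge -1.
Molecular formula: C22H23FNO3-

C22H23FNO3-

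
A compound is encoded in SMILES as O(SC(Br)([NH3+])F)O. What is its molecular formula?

Heavy atoms from the SMILES: 1 Br, 1 C, 1 F, 1 N, 2 O, 1 S.
Implicit hydrogens by atom environment:
  1 × Br: no H
  1 × C: no H
  1 × F: no H
  1 × N (charge +1): 3 H
  1 × O: 1 H
  1 × O: no H
  1 × S: no H
  Total hydrogens = 4.
Net charge +1.
Molecular formula: CH4BrFNO2S+

CH4BrFNO2S+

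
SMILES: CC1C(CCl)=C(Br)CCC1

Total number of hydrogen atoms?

Hydrogens are implicit in SMILES; fill each atom to its normal valence:
  4 × C: 2 H each → 8
  2 × C: no H
  1 × Br: no H
  1 × C: 3 H
  1 × C: 1 H
  1 × Cl: no H
  Total hydrogens = 12.

12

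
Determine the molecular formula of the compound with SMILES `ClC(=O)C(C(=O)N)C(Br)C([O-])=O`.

Heavy atoms from the SMILES: 1 Br, 5 C, 1 Cl, 1 N, 4 O.
Implicit hydrogens by atom environment:
  3 × C: no H
  3 × O: no H
  2 × C: 1 H each → 2
  1 × Br: no H
  1 × Cl: no H
  1 × N: 2 H
  1 × O (charge -1): no H
  Total hydrogens = 4.
Net charge -1.
Molecular formula: C5H4BrClNO4-

C5H4BrClNO4-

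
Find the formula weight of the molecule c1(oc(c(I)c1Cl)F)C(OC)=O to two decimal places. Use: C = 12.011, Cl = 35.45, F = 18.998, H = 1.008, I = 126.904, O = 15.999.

Molecular formula: C6H3ClFIO3.
M = 6×12.011 + 1×35.45 + 1×18.998 + 3×1.008 + 1×126.904 + 3×15.999 = 304.44 g/mol.

304.44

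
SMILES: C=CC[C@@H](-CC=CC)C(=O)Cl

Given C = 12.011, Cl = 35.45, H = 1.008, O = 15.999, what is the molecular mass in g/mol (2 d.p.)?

Molecular formula: C9H13ClO.
M = 9×12.011 + 1×35.45 + 13×1.008 + 1×15.999 = 172.65 g/mol.

172.65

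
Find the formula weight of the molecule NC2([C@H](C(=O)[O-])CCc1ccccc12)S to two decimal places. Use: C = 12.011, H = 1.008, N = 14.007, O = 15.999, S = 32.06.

222.28

Molecular formula: C11H12NO2S-.
M = 11×12.011 + 12×1.008 + 1×14.007 + 2×15.999 + 1×32.06 = 222.28 g/mol.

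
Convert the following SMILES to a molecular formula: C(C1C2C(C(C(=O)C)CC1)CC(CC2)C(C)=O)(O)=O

C15H22O4

Heavy atoms from the SMILES: 15 C, 4 O.
Implicit hydrogens by atom environment:
  5 × C: 2 H each → 10
  5 × C: 1 H each → 5
  3 × C: no H
  3 × O: no H
  2 × C: 3 H each → 6
  1 × O: 1 H
  Total hydrogens = 22.
Molecular formula: C15H22O4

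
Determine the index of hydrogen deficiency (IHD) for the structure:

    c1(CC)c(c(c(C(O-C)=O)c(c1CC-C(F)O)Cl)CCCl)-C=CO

6

Molecular formula from the SMILES: C17H21Cl2FO4.
DoU = (2C + 2 + N − H − X)/2 = (2·17 + 2 + 0 − 21 − 3)/2 = 12/2 = 6.
(Structurally: 1 ring(s) + 5 π bond(s) = 6.)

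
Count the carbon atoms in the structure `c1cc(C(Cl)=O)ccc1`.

7

The symbol for carbon appears 7 times in the SMILES. Lowercase c denotes aromatic carbon and counts toward C.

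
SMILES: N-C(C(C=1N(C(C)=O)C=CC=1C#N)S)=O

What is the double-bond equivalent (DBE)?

Molecular formula from the SMILES: C9H9N3O2S.
DoU = (2C + 2 + N − H − X)/2 = (2·9 + 2 + 3 − 9 − 0)/2 = 14/2 = 7.
(Structurally: 1 ring(s) + 6 π bond(s) = 7.)

7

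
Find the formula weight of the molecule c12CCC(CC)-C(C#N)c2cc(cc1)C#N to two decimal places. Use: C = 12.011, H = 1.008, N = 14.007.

210.28

Molecular formula: C14H14N2.
M = 14×12.011 + 14×1.008 + 2×14.007 = 210.28 g/mol.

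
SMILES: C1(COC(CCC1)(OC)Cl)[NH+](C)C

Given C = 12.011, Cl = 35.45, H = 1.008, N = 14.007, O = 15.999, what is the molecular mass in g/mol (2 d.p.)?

208.71

Molecular formula: C9H19ClNO2+.
M = 9×12.011 + 1×35.45 + 19×1.008 + 1×14.007 + 2×15.999 = 208.71 g/mol.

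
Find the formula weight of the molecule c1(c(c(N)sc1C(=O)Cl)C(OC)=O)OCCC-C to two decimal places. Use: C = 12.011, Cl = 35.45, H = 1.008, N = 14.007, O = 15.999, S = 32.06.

Molecular formula: C11H14ClNO4S.
M = 11×12.011 + 1×35.45 + 14×1.008 + 1×14.007 + 4×15.999 + 1×32.06 = 291.75 g/mol.

291.75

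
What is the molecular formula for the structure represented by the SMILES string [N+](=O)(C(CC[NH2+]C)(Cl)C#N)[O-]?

C5H9ClN3O2+

Heavy atoms from the SMILES: 5 C, 1 Cl, 3 N, 2 O.
Implicit hydrogens by atom environment:
  2 × C: 2 H each → 4
  2 × C: no H
  1 × C: 3 H
  1 × Cl: no H
  1 × N (charge +1): 2 H
  1 × N (charge +1): no H
  1 × N: no H
  1 × O: no H
  1 × O (charge -1): no H
  Total hydrogens = 9.
Net charge +1.
Molecular formula: C5H9ClN3O2+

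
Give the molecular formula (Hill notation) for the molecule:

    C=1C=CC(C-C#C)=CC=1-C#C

C11H8

Heavy atoms from the SMILES: 11 C.
Implicit hydrogens by atom environment:
  4 × C (aromatic): 1 H each → 4
  2 × C: 1 H each → 2
  2 × C (aromatic): no H
  2 × C: no H
  1 × C: 2 H
  Total hydrogens = 8.
Molecular formula: C11H8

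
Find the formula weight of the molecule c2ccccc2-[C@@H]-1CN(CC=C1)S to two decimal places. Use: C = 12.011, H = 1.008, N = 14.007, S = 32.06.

191.29

Molecular formula: C11H13NS.
M = 11×12.011 + 13×1.008 + 1×14.007 + 1×32.06 = 191.29 g/mol.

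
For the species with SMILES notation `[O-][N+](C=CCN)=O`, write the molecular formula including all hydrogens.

Heavy atoms from the SMILES: 3 C, 2 N, 2 O.
Implicit hydrogens by atom environment:
  2 × C: 1 H each → 2
  1 × C: 2 H
  1 × N: 2 H
  1 × N (charge +1): no H
  1 × O: no H
  1 × O (charge -1): no H
  Total hydrogens = 6.
Molecular formula: C3H6N2O2

C3H6N2O2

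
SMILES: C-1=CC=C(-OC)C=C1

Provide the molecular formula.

C7H8O

Heavy atoms from the SMILES: 7 C, 1 O.
Implicit hydrogens by atom environment:
  5 × C (aromatic): 1 H each → 5
  1 × C: 3 H
  1 × C (aromatic): no H
  1 × O: no H
  Total hydrogens = 8.
Molecular formula: C7H8O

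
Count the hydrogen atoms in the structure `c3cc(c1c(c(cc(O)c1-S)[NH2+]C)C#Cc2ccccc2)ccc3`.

18

Hydrogens are implicit in SMILES; fill each atom to its normal valence:
  11 × C (aromatic): 1 H each → 11
  7 × C (aromatic): no H
  2 × C: no H
  1 × C: 3 H
  1 × N (charge +1): 2 H
  1 × O: 1 H
  1 × S: 1 H
  Total hydrogens = 18.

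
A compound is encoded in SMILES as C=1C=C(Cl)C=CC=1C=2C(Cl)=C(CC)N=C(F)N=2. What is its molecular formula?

Heavy atoms from the SMILES: 12 C, 2 Cl, 1 F, 2 N.
Implicit hydrogens by atom environment:
  6 × C (aromatic): no H
  4 × C (aromatic): 1 H each → 4
  2 × Cl: no H
  2 × N (aromatic): no H
  1 × C: 3 H
  1 × C: 2 H
  1 × F: no H
  Total hydrogens = 9.
Molecular formula: C12H9Cl2FN2

C12H9Cl2FN2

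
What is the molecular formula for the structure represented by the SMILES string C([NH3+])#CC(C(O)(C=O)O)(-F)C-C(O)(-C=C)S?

Heavy atoms from the SMILES: 9 C, 1 F, 1 N, 4 O, 1 S.
Implicit hydrogens by atom environment:
  5 × C: no H
  3 × O: 1 H each → 3
  2 × C: 2 H each → 4
  2 × C: 1 H each → 2
  1 × F: no H
  1 × N (charge +1): 3 H
  1 × O: no H
  1 × S: 1 H
  Total hydrogens = 13.
Net charge +1.
Molecular formula: C9H13FNO4S+

C9H13FNO4S+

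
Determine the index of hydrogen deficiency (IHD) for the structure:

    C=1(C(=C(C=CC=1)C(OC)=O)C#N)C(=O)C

Molecular formula from the SMILES: C11H9NO3.
DoU = (2C + 2 + N − H − X)/2 = (2·11 + 2 + 1 − 9 − 0)/2 = 16/2 = 8.
(Structurally: 1 ring(s) + 7 π bond(s) = 8.)

8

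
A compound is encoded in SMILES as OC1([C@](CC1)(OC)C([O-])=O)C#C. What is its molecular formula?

Heavy atoms from the SMILES: 8 C, 4 O.
Implicit hydrogens by atom environment:
  4 × C: no H
  2 × C: 2 H each → 4
  2 × O: no H
  1 × C: 3 H
  1 × C: 1 H
  1 × O: 1 H
  1 × O (charge -1): no H
  Total hydrogens = 9.
Net charge -1.
Molecular formula: C8H9O4-

C8H9O4-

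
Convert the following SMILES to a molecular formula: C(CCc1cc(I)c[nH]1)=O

Heavy atoms from the SMILES: 7 C, 1 I, 1 N, 1 O.
Implicit hydrogens by atom environment:
  2 × C: 2 H each → 4
  2 × C (aromatic): 1 H each → 2
  2 × C (aromatic): no H
  1 × C: 1 H
  1 × I: no H
  1 × N (aromatic): 1 H
  1 × O: no H
  Total hydrogens = 8.
Molecular formula: C7H8INO

C7H8INO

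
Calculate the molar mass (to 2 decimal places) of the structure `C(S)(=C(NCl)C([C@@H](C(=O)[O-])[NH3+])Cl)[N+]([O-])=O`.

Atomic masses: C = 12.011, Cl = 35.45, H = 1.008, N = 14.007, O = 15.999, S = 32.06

276.09

Molecular formula: C5H7Cl2N3O4S.
M = 5×12.011 + 2×35.45 + 7×1.008 + 3×14.007 + 4×15.999 + 1×32.06 = 276.09 g/mol.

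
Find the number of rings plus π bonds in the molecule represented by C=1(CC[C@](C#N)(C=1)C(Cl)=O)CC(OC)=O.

Molecular formula from the SMILES: C10H10ClNO3.
DoU = (2C + 2 + N − H − X)/2 = (2·10 + 2 + 1 − 10 − 1)/2 = 12/2 = 6.
(Structurally: 1 ring(s) + 5 π bond(s) = 6.)

6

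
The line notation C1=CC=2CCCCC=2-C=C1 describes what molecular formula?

Heavy atoms from the SMILES: 10 C.
Implicit hydrogens by atom environment:
  4 × C: 2 H each → 8
  4 × C (aromatic): 1 H each → 4
  2 × C (aromatic): no H
  Total hydrogens = 12.
Molecular formula: C10H12

C10H12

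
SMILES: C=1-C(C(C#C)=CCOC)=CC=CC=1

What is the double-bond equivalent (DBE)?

Molecular formula from the SMILES: C12H12O.
DoU = (2C + 2 + N − H − X)/2 = (2·12 + 2 + 0 − 12 − 0)/2 = 14/2 = 7.
(Structurally: 1 ring(s) + 6 π bond(s) = 7.)

7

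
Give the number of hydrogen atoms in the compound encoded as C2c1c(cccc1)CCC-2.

Hydrogens are implicit in SMILES; fill each atom to its normal valence:
  4 × C: 2 H each → 8
  4 × C (aromatic): 1 H each → 4
  2 × C (aromatic): no H
  Total hydrogens = 12.

12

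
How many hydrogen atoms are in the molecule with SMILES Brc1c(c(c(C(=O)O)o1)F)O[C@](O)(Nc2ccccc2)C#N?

8

Hydrogens are implicit in SMILES; fill each atom to its normal valence:
  5 × C (aromatic): 1 H each → 5
  5 × C (aromatic): no H
  3 × C: no H
  2 × O: 1 H each → 2
  2 × O: no H
  1 × Br: no H
  1 × F: no H
  1 × N: 1 H
  1 × N: no H
  1 × O (aromatic): no H
  Total hydrogens = 8.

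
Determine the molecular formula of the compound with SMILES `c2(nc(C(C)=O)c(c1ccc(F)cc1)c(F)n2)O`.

C12H8F2N2O2

Heavy atoms from the SMILES: 12 C, 2 F, 2 N, 2 O.
Implicit hydrogens by atom environment:
  6 × C (aromatic): no H
  4 × C (aromatic): 1 H each → 4
  2 × F: no H
  2 × N (aromatic): no H
  1 × C: 3 H
  1 × C: no H
  1 × O: 1 H
  1 × O: no H
  Total hydrogens = 8.
Molecular formula: C12H8F2N2O2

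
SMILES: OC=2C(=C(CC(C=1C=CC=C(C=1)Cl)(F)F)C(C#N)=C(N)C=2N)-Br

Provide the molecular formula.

C15H11BrClF2N3O

Heavy atoms from the SMILES: 1 Br, 15 C, 1 Cl, 2 F, 3 N, 1 O.
Implicit hydrogens by atom environment:
  8 × C (aromatic): no H
  4 × C (aromatic): 1 H each → 4
  2 × C: no H
  2 × F: no H
  2 × N: 2 H each → 4
  1 × Br: no H
  1 × C: 2 H
  1 × Cl: no H
  1 × N: no H
  1 × O: 1 H
  Total hydrogens = 11.
Molecular formula: C15H11BrClF2N3O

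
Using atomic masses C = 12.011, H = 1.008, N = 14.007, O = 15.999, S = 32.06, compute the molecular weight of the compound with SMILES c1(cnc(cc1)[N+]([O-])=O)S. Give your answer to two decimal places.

Molecular formula: C5H4N2O2S.
M = 5×12.011 + 4×1.008 + 2×14.007 + 2×15.999 + 1×32.06 = 156.16 g/mol.

156.16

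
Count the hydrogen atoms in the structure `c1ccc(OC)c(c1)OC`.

Hydrogens are implicit in SMILES; fill each atom to its normal valence:
  4 × C (aromatic): 1 H each → 4
  2 × C: 3 H each → 6
  2 × C (aromatic): no H
  2 × O: no H
  Total hydrogens = 10.

10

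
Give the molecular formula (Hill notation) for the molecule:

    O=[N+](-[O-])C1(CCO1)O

Heavy atoms from the SMILES: 3 C, 1 N, 4 O.
Implicit hydrogens by atom environment:
  2 × C: 2 H each → 4
  2 × O: no H
  1 × C: no H
  1 × N (charge +1): no H
  1 × O: 1 H
  1 × O (charge -1): no H
  Total hydrogens = 5.
Molecular formula: C3H5NO4

C3H5NO4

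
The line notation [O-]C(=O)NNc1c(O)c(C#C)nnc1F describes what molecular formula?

C7H4FN4O3-

Heavy atoms from the SMILES: 7 C, 1 F, 4 N, 3 O.
Implicit hydrogens by atom environment:
  4 × C (aromatic): no H
  2 × C: no H
  2 × N: 1 H each → 2
  2 × N (aromatic): no H
  1 × C: 1 H
  1 × F: no H
  1 × O: 1 H
  1 × O: no H
  1 × O (charge -1): no H
  Total hydrogens = 4.
Net charge -1.
Molecular formula: C7H4FN4O3-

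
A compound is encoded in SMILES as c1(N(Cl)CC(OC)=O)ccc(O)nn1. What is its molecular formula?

Heavy atoms from the SMILES: 7 C, 1 Cl, 3 N, 3 O.
Implicit hydrogens by atom environment:
  2 × C (aromatic): 1 H each → 2
  2 × C (aromatic): no H
  2 × N (aromatic): no H
  2 × O: no H
  1 × C: 3 H
  1 × C: 2 H
  1 × C: no H
  1 × Cl: no H
  1 × N: no H
  1 × O: 1 H
  Total hydrogens = 8.
Molecular formula: C7H8ClN3O3

C7H8ClN3O3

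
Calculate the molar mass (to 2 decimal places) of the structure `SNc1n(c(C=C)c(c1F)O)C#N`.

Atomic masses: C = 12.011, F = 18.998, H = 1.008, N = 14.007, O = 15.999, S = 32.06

199.20

Molecular formula: C7H6FN3OS.
M = 7×12.011 + 1×18.998 + 6×1.008 + 3×14.007 + 1×15.999 + 1×32.06 = 199.20 g/mol.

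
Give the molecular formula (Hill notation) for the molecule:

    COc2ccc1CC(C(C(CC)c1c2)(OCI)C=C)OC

Heavy atoms from the SMILES: 17 C, 1 I, 3 O.
Implicit hydrogens by atom environment:
  4 × C: 2 H each → 8
  3 × C: 3 H each → 9
  3 × C (aromatic): 1 H each → 3
  3 × C: 1 H each → 3
  3 × C (aromatic): no H
  3 × O: no H
  1 × C: no H
  1 × I: no H
  Total hydrogens = 23.
Molecular formula: C17H23IO3

C17H23IO3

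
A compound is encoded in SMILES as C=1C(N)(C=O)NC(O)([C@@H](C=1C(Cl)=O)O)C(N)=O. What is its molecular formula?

C8H10ClN3O5

Heavy atoms from the SMILES: 8 C, 1 Cl, 3 N, 5 O.
Implicit hydrogens by atom environment:
  5 × C: no H
  3 × C: 1 H each → 3
  3 × O: no H
  2 × N: 2 H each → 4
  2 × O: 1 H each → 2
  1 × Cl: no H
  1 × N: 1 H
  Total hydrogens = 10.
Molecular formula: C8H10ClN3O5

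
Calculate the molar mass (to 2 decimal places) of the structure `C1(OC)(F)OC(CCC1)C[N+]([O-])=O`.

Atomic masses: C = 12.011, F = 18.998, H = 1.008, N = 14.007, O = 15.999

Molecular formula: C7H12FNO4.
M = 7×12.011 + 1×18.998 + 12×1.008 + 1×14.007 + 4×15.999 = 193.17 g/mol.

193.17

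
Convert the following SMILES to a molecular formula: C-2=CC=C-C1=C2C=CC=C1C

Heavy atoms from the SMILES: 11 C.
Implicit hydrogens by atom environment:
  7 × C (aromatic): 1 H each → 7
  3 × C (aromatic): no H
  1 × C: 3 H
  Total hydrogens = 10.
Molecular formula: C11H10

C11H10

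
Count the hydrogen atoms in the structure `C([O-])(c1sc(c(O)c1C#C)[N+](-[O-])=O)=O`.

2

Hydrogens are implicit in SMILES; fill each atom to its normal valence:
  4 × C (aromatic): no H
  2 × C: no H
  2 × O: no H
  2 × O (charge -1): no H
  1 × C: 1 H
  1 × N (charge +1): no H
  1 × O: 1 H
  1 × S (aromatic): no H
  Total hydrogens = 2.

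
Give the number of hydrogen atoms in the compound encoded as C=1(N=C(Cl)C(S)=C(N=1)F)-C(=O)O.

2

Hydrogens are implicit in SMILES; fill each atom to its normal valence:
  4 × C (aromatic): no H
  2 × N (aromatic): no H
  1 × C: no H
  1 × Cl: no H
  1 × F: no H
  1 × O: 1 H
  1 × O: no H
  1 × S: 1 H
  Total hydrogens = 2.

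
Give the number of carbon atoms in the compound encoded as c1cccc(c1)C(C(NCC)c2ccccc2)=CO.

The symbol for carbon appears 17 times in the SMILES. Lowercase c denotes aromatic carbon and counts toward C.

17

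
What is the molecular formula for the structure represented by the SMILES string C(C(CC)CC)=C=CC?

Heavy atoms from the SMILES: 9 C.
Implicit hydrogens by atom environment:
  3 × C: 3 H each → 9
  3 × C: 1 H each → 3
  2 × C: 2 H each → 4
  1 × C: no H
  Total hydrogens = 16.
Molecular formula: C9H16

C9H16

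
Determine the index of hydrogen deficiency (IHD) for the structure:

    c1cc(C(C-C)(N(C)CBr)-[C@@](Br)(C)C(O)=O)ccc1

5

Molecular formula from the SMILES: C14H19Br2NO2.
DoU = (2C + 2 + N − H − X)/2 = (2·14 + 2 + 1 − 19 − 2)/2 = 10/2 = 5.
(Structurally: 1 ring(s) + 4 π bond(s) = 5.)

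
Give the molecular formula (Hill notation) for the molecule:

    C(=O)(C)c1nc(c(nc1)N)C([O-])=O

C7H6N3O3-

Heavy atoms from the SMILES: 7 C, 3 N, 3 O.
Implicit hydrogens by atom environment:
  3 × C (aromatic): no H
  2 × C: no H
  2 × N (aromatic): no H
  2 × O: no H
  1 × C: 3 H
  1 × C (aromatic): 1 H
  1 × N: 2 H
  1 × O (charge -1): no H
  Total hydrogens = 6.
Net charge -1.
Molecular formula: C7H6N3O3-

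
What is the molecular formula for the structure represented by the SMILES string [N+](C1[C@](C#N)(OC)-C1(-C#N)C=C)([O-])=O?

C8H7N3O3

Heavy atoms from the SMILES: 8 C, 3 N, 3 O.
Implicit hydrogens by atom environment:
  4 × C: no H
  2 × C: 1 H each → 2
  2 × N: no H
  2 × O: no H
  1 × C: 3 H
  1 × C: 2 H
  1 × N (charge +1): no H
  1 × O (charge -1): no H
  Total hydrogens = 7.
Molecular formula: C8H7N3O3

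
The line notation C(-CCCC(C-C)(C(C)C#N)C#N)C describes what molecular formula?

Heavy atoms from the SMILES: 12 C, 2 N.
Implicit hydrogens by atom environment:
  5 × C: 2 H each → 10
  3 × C: 3 H each → 9
  3 × C: no H
  2 × N: no H
  1 × C: 1 H
  Total hydrogens = 20.
Molecular formula: C12H20N2

C12H20N2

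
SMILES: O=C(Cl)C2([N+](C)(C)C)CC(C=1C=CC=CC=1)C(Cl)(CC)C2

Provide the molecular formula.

Heavy atoms from the SMILES: 17 C, 2 Cl, 1 N, 1 O.
Implicit hydrogens by atom environment:
  5 × C (aromatic): 1 H each → 5
  4 × C: 3 H each → 12
  3 × C: 2 H each → 6
  3 × C: no H
  2 × Cl: no H
  1 × C: 1 H
  1 × C (aromatic): no H
  1 × N (charge +1): no H
  1 × O: no H
  Total hydrogens = 24.
Net charge +1.
Molecular formula: C17H24Cl2NO+

C17H24Cl2NO+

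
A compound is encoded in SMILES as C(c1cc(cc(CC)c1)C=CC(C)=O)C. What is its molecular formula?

C14H18O

Heavy atoms from the SMILES: 14 C, 1 O.
Implicit hydrogens by atom environment:
  3 × C: 3 H each → 9
  3 × C (aromatic): 1 H each → 3
  3 × C (aromatic): no H
  2 × C: 2 H each → 4
  2 × C: 1 H each → 2
  1 × C: no H
  1 × O: no H
  Total hydrogens = 18.
Molecular formula: C14H18O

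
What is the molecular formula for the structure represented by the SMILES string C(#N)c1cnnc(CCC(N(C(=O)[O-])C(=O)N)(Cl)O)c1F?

C10H8ClFN5O4-

Heavy atoms from the SMILES: 10 C, 1 Cl, 1 F, 5 N, 4 O.
Implicit hydrogens by atom environment:
  4 × C: no H
  3 × C (aromatic): no H
  2 × C: 2 H each → 4
  2 × N (aromatic): no H
  2 × N: no H
  2 × O: no H
  1 × C (aromatic): 1 H
  1 × Cl: no H
  1 × F: no H
  1 × N: 2 H
  1 × O: 1 H
  1 × O (charge -1): no H
  Total hydrogens = 8.
Net charge -1.
Molecular formula: C10H8ClFN5O4-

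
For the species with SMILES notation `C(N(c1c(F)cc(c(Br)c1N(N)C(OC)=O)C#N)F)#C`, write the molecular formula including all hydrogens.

Heavy atoms from the SMILES: 1 Br, 11 C, 2 F, 4 N, 2 O.
Implicit hydrogens by atom environment:
  5 × C (aromatic): no H
  3 × C: no H
  3 × N: no H
  2 × F: no H
  2 × O: no H
  1 × Br: no H
  1 × C: 3 H
  1 × C (aromatic): 1 H
  1 × C: 1 H
  1 × N: 2 H
  Total hydrogens = 7.
Molecular formula: C11H7BrF2N4O2

C11H7BrF2N4O2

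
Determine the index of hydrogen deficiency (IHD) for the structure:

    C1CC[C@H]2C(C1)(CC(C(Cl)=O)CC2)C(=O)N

4

Molecular formula from the SMILES: C12H18ClNO2.
DoU = (2C + 2 + N − H − X)/2 = (2·12 + 2 + 1 − 18 − 1)/2 = 8/2 = 4.
(Structurally: 2 ring(s) + 2 π bond(s) = 4.)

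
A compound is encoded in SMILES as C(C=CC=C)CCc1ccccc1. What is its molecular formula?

Heavy atoms from the SMILES: 13 C.
Implicit hydrogens by atom environment:
  5 × C (aromatic): 1 H each → 5
  4 × C: 2 H each → 8
  3 × C: 1 H each → 3
  1 × C (aromatic): no H
  Total hydrogens = 16.
Molecular formula: C13H16

C13H16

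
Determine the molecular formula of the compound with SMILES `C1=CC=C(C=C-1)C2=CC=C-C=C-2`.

Heavy atoms from the SMILES: 12 C.
Implicit hydrogens by atom environment:
  10 × C (aromatic): 1 H each → 10
  2 × C (aromatic): no H
  Total hydrogens = 10.
Molecular formula: C12H10

C12H10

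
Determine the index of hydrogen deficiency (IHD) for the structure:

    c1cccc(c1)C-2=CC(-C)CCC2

6

Molecular formula from the SMILES: C13H16.
DoU = (2C + 2 + N − H − X)/2 = (2·13 + 2 + 0 − 16 − 0)/2 = 12/2 = 6.
(Structurally: 2 ring(s) + 4 π bond(s) = 6.)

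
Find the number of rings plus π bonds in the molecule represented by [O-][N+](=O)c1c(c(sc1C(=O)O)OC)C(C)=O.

Molecular formula from the SMILES: C8H7NO6S.
DoU = (2C + 2 + N − H − X)/2 = (2·8 + 2 + 1 − 7 − 0)/2 = 12/2 = 6.
(Structurally: 1 ring(s) + 5 π bond(s) = 6.)

6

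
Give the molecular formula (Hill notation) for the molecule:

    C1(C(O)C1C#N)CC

C6H9NO

Heavy atoms from the SMILES: 6 C, 1 N, 1 O.
Implicit hydrogens by atom environment:
  3 × C: 1 H each → 3
  1 × C: 3 H
  1 × C: 2 H
  1 × C: no H
  1 × N: no H
  1 × O: 1 H
  Total hydrogens = 9.
Molecular formula: C6H9NO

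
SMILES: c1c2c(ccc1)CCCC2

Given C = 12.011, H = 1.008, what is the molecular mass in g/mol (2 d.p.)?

132.21

Molecular formula: C10H12.
M = 10×12.011 + 12×1.008 = 132.21 g/mol.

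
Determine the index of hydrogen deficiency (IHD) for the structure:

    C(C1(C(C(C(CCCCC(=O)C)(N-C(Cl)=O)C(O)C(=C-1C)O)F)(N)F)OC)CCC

Molecular formula from the SMILES: C20H33ClF2N2O5.
DoU = (2C + 2 + N − H − X)/2 = (2·20 + 2 + 2 − 33 − 3)/2 = 8/2 = 4.
(Structurally: 1 ring(s) + 3 π bond(s) = 4.)

4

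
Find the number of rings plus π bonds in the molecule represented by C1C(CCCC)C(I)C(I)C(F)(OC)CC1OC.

Molecular formula from the SMILES: C13H23FI2O2.
DoU = (2C + 2 + N − H − X)/2 = (2·13 + 2 + 0 − 23 − 3)/2 = 2/2 = 1.
(Structurally: 1 ring(s) + 0 π bond(s) = 1.)

1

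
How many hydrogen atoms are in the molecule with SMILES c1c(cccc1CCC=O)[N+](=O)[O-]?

9

Hydrogens are implicit in SMILES; fill each atom to its normal valence:
  4 × C (aromatic): 1 H each → 4
  2 × C: 2 H each → 4
  2 × C (aromatic): no H
  2 × O: no H
  1 × C: 1 H
  1 × N (charge +1): no H
  1 × O (charge -1): no H
  Total hydrogens = 9.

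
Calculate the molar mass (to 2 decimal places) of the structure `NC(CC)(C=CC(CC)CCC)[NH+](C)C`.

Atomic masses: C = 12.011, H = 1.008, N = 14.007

213.39

Molecular formula: C13H29N2+.
M = 13×12.011 + 29×1.008 + 2×14.007 = 213.39 g/mol.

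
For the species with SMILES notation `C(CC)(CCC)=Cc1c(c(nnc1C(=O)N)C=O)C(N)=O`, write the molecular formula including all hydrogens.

Heavy atoms from the SMILES: 14 C, 4 N, 3 O.
Implicit hydrogens by atom environment:
  4 × C (aromatic): no H
  3 × C: 2 H each → 6
  3 × C: no H
  3 × O: no H
  2 × C: 3 H each → 6
  2 × C: 1 H each → 2
  2 × N: 2 H each → 4
  2 × N (aromatic): no H
  Total hydrogens = 18.
Molecular formula: C14H18N4O3

C14H18N4O3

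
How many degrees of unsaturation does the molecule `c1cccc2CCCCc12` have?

5

Molecular formula from the SMILES: C10H12.
DoU = (2C + 2 + N − H − X)/2 = (2·10 + 2 + 0 − 12 − 0)/2 = 10/2 = 5.
(Structurally: 2 ring(s) + 3 π bond(s) = 5.)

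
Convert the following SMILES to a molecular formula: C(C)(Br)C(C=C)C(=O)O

C6H9BrO2

Heavy atoms from the SMILES: 1 Br, 6 C, 2 O.
Implicit hydrogens by atom environment:
  3 × C: 1 H each → 3
  1 × Br: no H
  1 × C: 3 H
  1 × C: 2 H
  1 × C: no H
  1 × O: 1 H
  1 × O: no H
  Total hydrogens = 9.
Molecular formula: C6H9BrO2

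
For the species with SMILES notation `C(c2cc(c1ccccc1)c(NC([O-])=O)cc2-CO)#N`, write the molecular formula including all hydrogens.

C15H11N2O3-

Heavy atoms from the SMILES: 15 C, 2 N, 3 O.
Implicit hydrogens by atom environment:
  7 × C (aromatic): 1 H each → 7
  5 × C (aromatic): no H
  2 × C: no H
  1 × C: 2 H
  1 × N: 1 H
  1 × N: no H
  1 × O: 1 H
  1 × O: no H
  1 × O (charge -1): no H
  Total hydrogens = 11.
Net charge -1.
Molecular formula: C15H11N2O3-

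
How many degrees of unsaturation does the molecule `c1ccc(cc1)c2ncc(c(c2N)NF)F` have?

8

Molecular formula from the SMILES: C11H9F2N3.
DoU = (2C + 2 + N − H − X)/2 = (2·11 + 2 + 3 − 9 − 2)/2 = 16/2 = 8.
(Structurally: 2 ring(s) + 6 π bond(s) = 8.)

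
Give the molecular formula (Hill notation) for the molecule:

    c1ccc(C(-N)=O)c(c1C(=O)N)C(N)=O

Heavy atoms from the SMILES: 9 C, 3 N, 3 O.
Implicit hydrogens by atom environment:
  3 × C (aromatic): 1 H each → 3
  3 × C (aromatic): no H
  3 × C: no H
  3 × N: 2 H each → 6
  3 × O: no H
  Total hydrogens = 9.
Molecular formula: C9H9N3O3

C9H9N3O3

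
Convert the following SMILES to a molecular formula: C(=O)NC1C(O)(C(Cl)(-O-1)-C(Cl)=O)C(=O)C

Heavy atoms from the SMILES: 7 C, 2 Cl, 1 N, 5 O.
Implicit hydrogens by atom environment:
  4 × C: no H
  4 × O: no H
  2 × C: 1 H each → 2
  2 × Cl: no H
  1 × C: 3 H
  1 × N: 1 H
  1 × O: 1 H
  Total hydrogens = 7.
Molecular formula: C7H7Cl2NO5

C7H7Cl2NO5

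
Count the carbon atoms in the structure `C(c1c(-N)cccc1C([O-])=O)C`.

9

The symbol for carbon appears 9 times in the SMILES. Lowercase c denotes aromatic carbon and counts toward C.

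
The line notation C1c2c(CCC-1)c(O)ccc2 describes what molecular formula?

Heavy atoms from the SMILES: 10 C, 1 O.
Implicit hydrogens by atom environment:
  4 × C: 2 H each → 8
  3 × C (aromatic): 1 H each → 3
  3 × C (aromatic): no H
  1 × O: 1 H
  Total hydrogens = 12.
Molecular formula: C10H12O

C10H12O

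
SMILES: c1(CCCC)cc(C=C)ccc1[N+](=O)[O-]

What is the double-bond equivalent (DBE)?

6

Molecular formula from the SMILES: C12H15NO2.
DoU = (2C + 2 + N − H − X)/2 = (2·12 + 2 + 1 − 15 − 0)/2 = 12/2 = 6.
(Structurally: 1 ring(s) + 5 π bond(s) = 6.)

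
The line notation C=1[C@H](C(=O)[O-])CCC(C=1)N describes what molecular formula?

Heavy atoms from the SMILES: 7 C, 1 N, 2 O.
Implicit hydrogens by atom environment:
  4 × C: 1 H each → 4
  2 × C: 2 H each → 4
  1 × C: no H
  1 × N: 2 H
  1 × O: no H
  1 × O (charge -1): no H
  Total hydrogens = 10.
Net charge -1.
Molecular formula: C7H10NO2-

C7H10NO2-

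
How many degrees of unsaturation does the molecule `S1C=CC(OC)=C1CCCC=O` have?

Molecular formula from the SMILES: C9H12O2S.
DoU = (2C + 2 + N − H − X)/2 = (2·9 + 2 + 0 − 12 − 0)/2 = 8/2 = 4.
(Structurally: 1 ring(s) + 3 π bond(s) = 4.)

4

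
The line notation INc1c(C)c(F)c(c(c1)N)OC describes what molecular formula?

Heavy atoms from the SMILES: 8 C, 1 F, 1 I, 2 N, 1 O.
Implicit hydrogens by atom environment:
  5 × C (aromatic): no H
  2 × C: 3 H each → 6
  1 × C (aromatic): 1 H
  1 × F: no H
  1 × I: no H
  1 × N: 2 H
  1 × N: 1 H
  1 × O: no H
  Total hydrogens = 10.
Molecular formula: C8H10FIN2O

C8H10FIN2O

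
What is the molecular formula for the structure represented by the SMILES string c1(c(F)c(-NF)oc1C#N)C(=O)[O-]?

Heavy atoms from the SMILES: 6 C, 2 F, 2 N, 3 O.
Implicit hydrogens by atom environment:
  4 × C (aromatic): no H
  2 × C: no H
  2 × F: no H
  1 × N: 1 H
  1 × N: no H
  1 × O (aromatic): no H
  1 × O: no H
  1 × O (charge -1): no H
  Total hydrogens = 1.
Net charge -1.
Molecular formula: C6HF2N2O3-

C6HF2N2O3-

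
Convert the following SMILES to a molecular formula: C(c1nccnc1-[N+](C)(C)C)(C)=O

C9H14N3O+

Heavy atoms from the SMILES: 9 C, 3 N, 1 O.
Implicit hydrogens by atom environment:
  4 × C: 3 H each → 12
  2 × C (aromatic): 1 H each → 2
  2 × C (aromatic): no H
  2 × N (aromatic): no H
  1 × C: no H
  1 × N (charge +1): no H
  1 × O: no H
  Total hydrogens = 14.
Net charge +1.
Molecular formula: C9H14N3O+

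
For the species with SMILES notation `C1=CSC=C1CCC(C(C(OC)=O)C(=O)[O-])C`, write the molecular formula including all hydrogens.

C12H15O4S-

Heavy atoms from the SMILES: 12 C, 4 O, 1 S.
Implicit hydrogens by atom environment:
  3 × C (aromatic): 1 H each → 3
  3 × O: no H
  2 × C: 3 H each → 6
  2 × C: 2 H each → 4
  2 × C: 1 H each → 2
  2 × C: no H
  1 × C (aromatic): no H
  1 × O (charge -1): no H
  1 × S (aromatic): no H
  Total hydrogens = 15.
Net charge -1.
Molecular formula: C12H15O4S-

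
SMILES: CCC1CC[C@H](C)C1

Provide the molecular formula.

Heavy atoms from the SMILES: 8 C.
Implicit hydrogens by atom environment:
  4 × C: 2 H each → 8
  2 × C: 3 H each → 6
  2 × C: 1 H each → 2
  Total hydrogens = 16.
Molecular formula: C8H16

C8H16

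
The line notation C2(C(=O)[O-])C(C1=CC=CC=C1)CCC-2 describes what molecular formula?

Heavy atoms from the SMILES: 12 C, 2 O.
Implicit hydrogens by atom environment:
  5 × C (aromatic): 1 H each → 5
  3 × C: 2 H each → 6
  2 × C: 1 H each → 2
  1 × C: no H
  1 × C (aromatic): no H
  1 × O: no H
  1 × O (charge -1): no H
  Total hydrogens = 13.
Net charge -1.
Molecular formula: C12H13O2-

C12H13O2-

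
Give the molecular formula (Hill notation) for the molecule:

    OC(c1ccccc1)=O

C7H6O2

Heavy atoms from the SMILES: 7 C, 2 O.
Implicit hydrogens by atom environment:
  5 × C (aromatic): 1 H each → 5
  1 × C (aromatic): no H
  1 × C: no H
  1 × O: 1 H
  1 × O: no H
  Total hydrogens = 6.
Molecular formula: C7H6O2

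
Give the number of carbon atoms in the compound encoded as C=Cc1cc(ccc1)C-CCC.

The symbol for carbon appears 12 times in the SMILES. Lowercase c denotes aromatic carbon and counts toward C.

12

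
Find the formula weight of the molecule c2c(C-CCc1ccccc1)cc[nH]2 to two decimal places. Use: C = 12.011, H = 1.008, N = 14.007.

Molecular formula: C13H15N.
M = 13×12.011 + 15×1.008 + 1×14.007 = 185.27 g/mol.

185.27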